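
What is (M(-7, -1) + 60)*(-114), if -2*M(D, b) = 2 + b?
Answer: -6783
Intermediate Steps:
M(D, b) = -1 - b/2 (M(D, b) = -(2 + b)/2 = -1 - b/2)
(M(-7, -1) + 60)*(-114) = ((-1 - ½*(-1)) + 60)*(-114) = ((-1 + ½) + 60)*(-114) = (-½ + 60)*(-114) = (119/2)*(-114) = -6783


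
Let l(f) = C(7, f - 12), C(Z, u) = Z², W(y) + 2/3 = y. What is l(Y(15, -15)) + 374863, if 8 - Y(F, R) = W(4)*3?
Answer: 374912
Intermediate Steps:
W(y) = -⅔ + y
Y(F, R) = -2 (Y(F, R) = 8 - (-⅔ + 4)*3 = 8 - 10*3/3 = 8 - 1*10 = 8 - 10 = -2)
l(f) = 49 (l(f) = 7² = 49)
l(Y(15, -15)) + 374863 = 49 + 374863 = 374912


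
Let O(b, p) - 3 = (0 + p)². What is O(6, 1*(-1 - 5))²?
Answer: 1521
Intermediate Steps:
O(b, p) = 3 + p² (O(b, p) = 3 + (0 + p)² = 3 + p²)
O(6, 1*(-1 - 5))² = (3 + (1*(-1 - 5))²)² = (3 + (1*(-6))²)² = (3 + (-6)²)² = (3 + 36)² = 39² = 1521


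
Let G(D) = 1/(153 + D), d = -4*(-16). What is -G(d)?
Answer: -1/217 ≈ -0.0046083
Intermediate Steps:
d = 64
-G(d) = -1/(153 + 64) = -1/217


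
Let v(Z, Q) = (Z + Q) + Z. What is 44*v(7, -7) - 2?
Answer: 306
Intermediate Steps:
v(Z, Q) = Q + 2*Z (v(Z, Q) = (Q + Z) + Z = Q + 2*Z)
44*v(7, -7) - 2 = 44*(-7 + 2*7) - 2 = 44*(-7 + 14) - 2 = 44*7 - 2 = 308 - 2 = 306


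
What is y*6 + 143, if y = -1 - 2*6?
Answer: 65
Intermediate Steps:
y = -13 (y = -1 - 12 = -13)
y*6 + 143 = -13*6 + 143 = -78 + 143 = 65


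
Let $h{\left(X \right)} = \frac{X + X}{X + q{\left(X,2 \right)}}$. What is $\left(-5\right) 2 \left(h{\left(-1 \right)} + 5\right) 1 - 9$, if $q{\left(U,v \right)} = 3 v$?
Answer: $-55$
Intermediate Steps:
$h{\left(X \right)} = \frac{2 X}{6 + X}$ ($h{\left(X \right)} = \frac{X + X}{X + 3 \cdot 2} = \frac{2 X}{X + 6} = \frac{2 X}{6 + X}$)
$\left(-5\right) 2 \left(h{\left(-1 \right)} + 5\right) 1 - 9 = \left(-5\right) 2 \left(2 \left(-1\right) \frac{1}{6 - 1} + 5\right) 1 - 9 = - 10 \left(2 \left(-1\right) \frac{1}{5} + 5\right) 1 - 9 = - 10 \left(- \frac{2}{5} + 5\right) 1 - 9 = - 10 \cdot \frac{23}{5} \cdot 1 - 9 = \left(-10\right) \frac{23}{5} - 9 = -46 - 9 = -55$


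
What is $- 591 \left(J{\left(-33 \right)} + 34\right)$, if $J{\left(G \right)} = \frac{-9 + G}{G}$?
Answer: $- \frac{229308}{11} \approx -20846.0$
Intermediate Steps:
$J{\left(G \right)} = \frac{-9 + G}{G}$
$- 591 \left(J{\left(-33 \right)} + 34\right) = - 591 \left(\frac{-9 - 33}{-33} + 34\right) = - 591 \left(\left(- \frac{1}{33}\right) \left(-42\right) + 34\right) = - 591 \left(\frac{14}{11} + 34\right) = \left(-591\right) \frac{388}{11} = - \frac{229308}{11}$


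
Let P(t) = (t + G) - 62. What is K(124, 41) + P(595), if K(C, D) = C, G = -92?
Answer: 565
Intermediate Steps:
P(t) = -154 + t (P(t) = (t - 92) - 62 = (-92 + t) - 62 = -154 + t)
K(124, 41) + P(595) = 124 + (-154 + 595) = 124 + 441 = 565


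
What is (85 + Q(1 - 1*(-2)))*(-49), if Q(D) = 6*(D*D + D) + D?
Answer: -7840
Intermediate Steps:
Q(D) = 6*D² + 7*D (Q(D) = 6*(D² + D) + D = 6*(D + D²) + D = (6*D + 6*D²) + D = 6*D² + 7*D)
(85 + Q(1 - 1*(-2)))*(-49) = (85 + (1 - 1*(-2))*(7 + 6*(1 - 1*(-2))))*(-49) = (85 + (1 + 2)*(7 + 6*(1 + 2)))*(-49) = (85 + 3*(7 + 6*3))*(-49) = (85 + 3*(7 + 18))*(-49) = (85 + 3*25)*(-49) = (85 + 75)*(-49) = 160*(-49) = -7840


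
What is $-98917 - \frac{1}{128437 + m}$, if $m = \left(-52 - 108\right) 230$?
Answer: $- \frac{9064457130}{91637} \approx -98917.0$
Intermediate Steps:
$m = -36800$ ($m = \left(-160\right) 230 = -36800$)
$-98917 - \frac{1}{128437 + m} = -98917 - \frac{1}{128437 - 36800} = -98917 - \frac{1}{91637} = - \frac{9064457130}{91637}$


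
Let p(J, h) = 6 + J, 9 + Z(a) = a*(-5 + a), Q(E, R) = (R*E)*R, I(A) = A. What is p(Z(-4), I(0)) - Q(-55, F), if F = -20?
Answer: 22033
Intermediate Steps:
Q(E, R) = E*R**2 (Q(E, R) = (E*R)*R = E*R**2)
Z(a) = -9 + a*(-5 + a)
p(Z(-4), I(0)) - Q(-55, F) = (6 + (-9 + (-4)**2 - 5*(-4))) - (-55)*(-20)**2 = (6 + (-9 + 16 + 20)) - (-55)*400 = (6 + 27) - 1*(-22000) = 33 + 22000 = 22033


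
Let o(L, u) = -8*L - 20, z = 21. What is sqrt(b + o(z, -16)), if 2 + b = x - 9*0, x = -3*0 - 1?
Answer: I*sqrt(191) ≈ 13.82*I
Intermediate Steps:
x = -1 (x = 0 - 1 = -1)
o(L, u) = -20 - 8*L
b = -3 (b = -2 + (-1 - 9*0) = -2 + (-1 + 0) = -2 - 1 = -3)
sqrt(b + o(z, -16)) = sqrt(-3 + (-20 - 8*21)) = sqrt(-3 + (-20 - 168)) = sqrt(-3 - 188) = sqrt(-191) = I*sqrt(191)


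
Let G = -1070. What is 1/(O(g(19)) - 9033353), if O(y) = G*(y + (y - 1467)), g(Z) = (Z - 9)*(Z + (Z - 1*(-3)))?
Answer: -1/8341063 ≈ -1.1989e-7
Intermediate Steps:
g(Z) = (-9 + Z)*(3 + 2*Z) (g(Z) = (-9 + Z)*(Z + (Z + 3)) = (-9 + Z)*(Z + (3 + Z)) = (-9 + Z)*(3 + 2*Z))
O(y) = 1569690 - 2140*y (O(y) = -1070*(y + (y - 1467)) = -1070*(y + (-1467 + y)) = -1070*(-1467 + 2*y) = 1569690 - 2140*y)
1/(O(g(19)) - 9033353) = 1/((1569690 - 2140*(-27 - 15*19 + 2*19²)) - 9033353) = 1/((1569690 - 2140*(-27 - 285 + 2*361)) - 9033353) = 1/((1569690 - 2140*(-27 - 285 + 722)) - 9033353) = 1/((1569690 - 2140*410) - 9033353) = 1/((1569690 - 877400) - 9033353) = 1/(692290 - 9033353) = 1/(-8341063) = -1/8341063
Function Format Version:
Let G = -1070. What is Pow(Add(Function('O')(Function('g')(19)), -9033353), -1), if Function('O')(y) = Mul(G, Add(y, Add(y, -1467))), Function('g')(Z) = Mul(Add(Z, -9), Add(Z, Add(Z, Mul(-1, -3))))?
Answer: Rational(-1, 8341063) ≈ -1.1989e-7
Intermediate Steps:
Function('g')(Z) = Mul(Add(-9, Z), Add(3, Mul(2, Z))) (Function('g')(Z) = Mul(Add(-9, Z), Add(Z, Add(Z, 3))) = Mul(Add(-9, Z), Add(Z, Add(3, Z))) = Mul(Add(-9, Z), Add(3, Mul(2, Z))))
Function('O')(y) = Add(1569690, Mul(-2140, y)) (Function('O')(y) = Mul(-1070, Add(y, Add(y, -1467))) = Mul(-1070, Add(y, Add(-1467, y))) = Mul(-1070, Add(-1467, Mul(2, y))) = Add(1569690, Mul(-2140, y)))
Pow(Add(Function('O')(Function('g')(19)), -9033353), -1) = Pow(Add(Add(1569690, Mul(-2140, Add(-27, Mul(-15, 19), Mul(2, Pow(19, 2))))), -9033353), -1) = Pow(Add(Add(1569690, Mul(-2140, Add(-27, -285, Mul(2, 361)))), -9033353), -1) = Pow(Add(Add(1569690, Mul(-2140, Add(-27, -285, 722))), -9033353), -1) = Pow(Add(Add(1569690, Mul(-2140, 410)), -9033353), -1) = Pow(Add(Add(1569690, -877400), -9033353), -1) = Pow(Add(692290, -9033353), -1) = Pow(-8341063, -1) = Rational(-1, 8341063)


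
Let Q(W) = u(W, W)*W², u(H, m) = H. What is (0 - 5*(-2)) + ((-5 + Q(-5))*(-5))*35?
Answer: 22760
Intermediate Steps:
Q(W) = W³ (Q(W) = W*W² = W³)
(0 - 5*(-2)) + ((-5 + Q(-5))*(-5))*35 = (0 - 5*(-2)) + ((-5 + (-5)³)*(-5))*35 = (0 + 10) + ((-5 - 125)*(-5))*35 = 10 - 130*(-5)*35 = 10 + 650*35 = 10 + 22750 = 22760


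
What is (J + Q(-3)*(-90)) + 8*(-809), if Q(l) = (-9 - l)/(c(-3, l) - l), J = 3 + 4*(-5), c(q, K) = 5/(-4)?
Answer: -43263/7 ≈ -6180.4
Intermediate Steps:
c(q, K) = -5/4 (c(q, K) = 5*(-1/4) = -5/4)
J = -17 (J = 3 - 20 = -17)
Q(l) = (-9 - l)/(-5/4 - l)
(J + Q(-3)*(-90)) + 8*(-809) = (-17 + (4*(9 - 3)/(5 + 4*(-3)))*(-90)) + 8*(-809) = (-17 + (4*6/(5 - 12))*(-90)) - 6472 = (-17 + (4*6/(-7))*(-90)) - 6472 = (-17 + (4*(-1/7)*6)*(-90)) - 6472 = (-17 - 24/7*(-90)) - 6472 = (-17 + 2160/7) - 6472 = 2041/7 - 6472 = -43263/7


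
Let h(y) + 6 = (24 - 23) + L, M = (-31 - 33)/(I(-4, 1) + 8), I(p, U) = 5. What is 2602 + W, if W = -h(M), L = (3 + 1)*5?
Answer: 2587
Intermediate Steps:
L = 20 (L = 4*5 = 20)
M = -64/13 (M = (-31 - 33)/(5 + 8) = -64/13 ≈ -4.9231)
h(y) = 15 (h(y) = -6 + ((24 - 23) + 20) = -6 + (1 + 20) = -6 + 21 = 15)
W = -15 (W = -1*15 = -15)
2602 + W = 2602 - 15 = 2587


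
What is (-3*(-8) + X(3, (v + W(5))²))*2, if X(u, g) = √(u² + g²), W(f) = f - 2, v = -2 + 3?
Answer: 48 + 2*√265 ≈ 80.558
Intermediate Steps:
v = 1
W(f) = -2 + f
X(u, g) = √(g² + u²)
(-3*(-8) + X(3, (v + W(5))²))*2 = (-3*(-8) + √(((1 + (-2 + 5))²)² + 3²))*2 = (24 + √(((1 + 3)²)² + 9))*2 = (24 + √((4²)² + 9))*2 = (24 + √(16² + 9))*2 = (24 + √(256 + 9))*2 = (24 + √265)*2 = 48 + 2*√265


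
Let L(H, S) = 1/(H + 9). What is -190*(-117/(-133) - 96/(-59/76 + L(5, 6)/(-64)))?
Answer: -437821854/18529 ≈ -23629.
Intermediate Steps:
L(H, S) = 1/(9 + H)
-190*(-117/(-133) - 96/(-59/76 + L(5, 6)/(-64))) = -190*(-117/(-133) - 96/(-59/76 + 1/((9 + 5)*(-64)))) = -190*(-117*(-1/133) - 96/(-59*1/76 - 1/64/14)) = -190*(117/133 - 96/(-59/76 + (1/14)*(-1/64))) = -190*(117/133 - 96/(-59/76 - 1/896)) = -190*(117/133 - 96/(-13235/17024)) = -190*(117/133 - 96*(-17024/13235)) = -190*(117/133 + 1634304/13235) = -190*218910927/1760255 = -437821854/18529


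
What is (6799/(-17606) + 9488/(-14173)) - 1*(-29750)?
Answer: 7423249272545/249529838 ≈ 29749.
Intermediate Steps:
(6799/(-17606) + 9488/(-14173)) - 1*(-29750) = (6799*(-1/17606) + 9488*(-1/14173)) + 29750 = (-6799/17606 - 9488/14173) + 29750 = -263407955/249529838 + 29750 = 7423249272545/249529838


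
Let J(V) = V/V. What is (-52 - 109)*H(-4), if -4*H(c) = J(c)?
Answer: 161/4 ≈ 40.250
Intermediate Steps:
J(V) = 1
H(c) = -¼ (H(c) = -¼*1 = -¼)
(-52 - 109)*H(-4) = (-52 - 109)*(-¼) = -161*(-¼) = 161/4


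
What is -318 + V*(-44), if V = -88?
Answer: 3554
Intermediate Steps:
-318 + V*(-44) = -318 - 88*(-44) = -318 + 3872 = 3554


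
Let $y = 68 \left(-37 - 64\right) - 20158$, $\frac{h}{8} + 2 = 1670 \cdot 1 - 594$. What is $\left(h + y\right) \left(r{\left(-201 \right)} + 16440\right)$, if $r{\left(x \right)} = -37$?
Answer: $-302372902$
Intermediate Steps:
$h = 8592$ ($h = -16 + 8 \left(1670 \cdot 1 - 594\right) = -16 + 8 \left(1670 - 594\right) = -16 + 8 \cdot 1076 = -16 + 8608 = 8592$)
$y = -27026$ ($y = 68 \left(-101\right) - 20158 = -6868 - 20158 = -27026$)
$\left(h + y\right) \left(r{\left(-201 \right)} + 16440\right) = \left(8592 - 27026\right) \left(-37 + 16440\right) = \left(-18434\right) 16403 = -302372902$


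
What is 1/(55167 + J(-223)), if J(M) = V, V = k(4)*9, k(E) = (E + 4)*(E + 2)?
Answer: 1/55599 ≈ 1.7986e-5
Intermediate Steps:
k(E) = (2 + E)*(4 + E) (k(E) = (4 + E)*(2 + E) = (2 + E)*(4 + E))
V = 432 (V = (8 + 4² + 6*4)*9 = (8 + 16 + 24)*9 = 48*9 = 432)
J(M) = 432
1/(55167 + J(-223)) = 1/(55167 + 432) = 1/55599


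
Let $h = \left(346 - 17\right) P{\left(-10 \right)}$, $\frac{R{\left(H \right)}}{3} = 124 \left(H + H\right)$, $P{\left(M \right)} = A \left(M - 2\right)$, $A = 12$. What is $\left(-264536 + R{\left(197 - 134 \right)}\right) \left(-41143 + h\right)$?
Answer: $19267399616$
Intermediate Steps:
$P{\left(M \right)} = -24 + 12 M$ ($P{\left(M \right)} = 12 \left(M - 2\right) = 12 \left(-2 + M\right) = -24 + 12 M$)
$R{\left(H \right)} = 744 H$ ($R{\left(H \right)} = 3 \cdot 124 \left(H + H\right) = 3 \cdot 124 \cdot 2 H = 3 \cdot 248 H = 744 H$)
$h = -47376$ ($h = \left(346 - 17\right) \left(-24 + 12 \left(-10\right)\right) = 329 \left(-24 - 120\right) = 329 \left(-144\right) = -47376$)
$\left(-264536 + R{\left(197 - 134 \right)}\right) \left(-41143 + h\right) = \left(-264536 + 744 \left(197 - 134\right)\right) \left(-41143 - 47376\right) = \left(-264536 + 744 \cdot 63\right) \left(-88519\right) = \left(-264536 + 46872\right) \left(-88519\right) = \left(-217664\right) \left(-88519\right) = 19267399616$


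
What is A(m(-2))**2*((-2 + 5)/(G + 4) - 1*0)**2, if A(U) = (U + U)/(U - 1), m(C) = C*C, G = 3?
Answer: 64/49 ≈ 1.3061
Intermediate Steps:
m(C) = C**2
A(U) = 2*U/(-1 + U) (A(U) = (2*U)/(-1 + U) = 2*U/(-1 + U))
A(m(-2))**2*((-2 + 5)/(G + 4) - 1*0)**2 = (2*(-2)**2/(-1 + (-2)**2))**2*((-2 + 5)/(3 + 4) - 1*0)**2 = (2*4/(-1 + 4))**2*(3/7 + 0)**2 = (2*4/3)**2*(3*(1/7) + 0)**2 = (2*4*(1/3))**2*(3/7 + 0)**2 = (8/3)**2*(3/7)**2 = (64/9)*(9/49) = 64/49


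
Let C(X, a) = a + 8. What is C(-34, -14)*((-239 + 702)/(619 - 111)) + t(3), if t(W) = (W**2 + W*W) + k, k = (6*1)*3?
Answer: 7755/254 ≈ 30.531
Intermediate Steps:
k = 18 (k = 6*3 = 18)
C(X, a) = 8 + a
t(W) = 18 + 2*W**2 (t(W) = (W**2 + W*W) + 18 = (W**2 + W**2) + 18 = 2*W**2 + 18 = 18 + 2*W**2)
C(-34, -14)*((-239 + 702)/(619 - 111)) + t(3) = (8 - 14)*((-239 + 702)/(619 - 111)) + (18 + 2*3**2) = -2778/508 + (18 + 2*9) = -2778/508 + (18 + 18) = -6*463/508 + 36 = -1389/254 + 36 = 7755/254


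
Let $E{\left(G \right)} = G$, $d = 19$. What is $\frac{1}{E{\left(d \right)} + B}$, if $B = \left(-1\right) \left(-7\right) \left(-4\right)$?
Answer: $- \frac{1}{9} \approx -0.11111$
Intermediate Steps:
$B = -28$ ($B = 7 \left(-4\right) = -28$)
$\frac{1}{E{\left(d \right)} + B} = \frac{1}{19 - 28} = \frac{1}{-9} = - \frac{1}{9}$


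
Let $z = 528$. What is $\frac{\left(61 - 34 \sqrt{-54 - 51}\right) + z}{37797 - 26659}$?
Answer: $\frac{589}{11138} - \frac{17 i \sqrt{105}}{5569} \approx 0.052882 - 0.03128 i$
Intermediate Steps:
$\frac{\left(61 - 34 \sqrt{-54 - 51}\right) + z}{37797 - 26659} = \frac{\left(61 - 34 \sqrt{-54 - 51}\right) + 528}{37797 - 26659} = \frac{\left(61 - 34 \sqrt{-105}\right) + 528}{11138} = \left(\left(61 - 34 i \sqrt{105}\right) + 528\right) \frac{1}{11138} = \left(589 - 34 i \sqrt{105}\right) \frac{1}{11138} = \frac{589}{11138} - \frac{17 i \sqrt{105}}{5569}$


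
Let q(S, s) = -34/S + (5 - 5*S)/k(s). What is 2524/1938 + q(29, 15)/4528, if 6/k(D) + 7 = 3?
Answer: 84152779/63620664 ≈ 1.3227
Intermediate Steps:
k(D) = -3/2 (k(D) = 6/(-7 + 3) = 6/(-4) = 6*(-¼) = -3/2)
q(S, s) = -10/3 - 34/S + 10*S/3 (q(S, s) = -34/S + (5 - 5*S)/(-3/2) = -34/S + (5 - 5*S)*(-⅔) = -34/S + (-10/3 + 10*S/3) = -10/3 - 34/S + 10*S/3)
2524/1938 + q(29, 15)/4528 = 2524/1938 + ((⅔)*(-51 + 5*29*(-1 + 29))/29)/4528 = 2524*(1/1938) + ((⅔)*(1/29)*(-51 + 5*29*28))*(1/4528) = 1262/969 + ((⅔)*(1/29)*(-51 + 4060))*(1/4528) = 1262/969 + ((⅔)*(1/29)*4009)*(1/4528) = 1262/969 + (8018/87)*(1/4528) = 1262/969 + 4009/196968 = 84152779/63620664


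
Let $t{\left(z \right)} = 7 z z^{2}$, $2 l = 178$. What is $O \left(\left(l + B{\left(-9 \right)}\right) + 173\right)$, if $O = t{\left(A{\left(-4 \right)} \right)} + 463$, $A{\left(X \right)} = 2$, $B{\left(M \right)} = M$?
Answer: $131307$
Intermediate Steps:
$l = 89$ ($l = \frac{1}{2} \cdot 178 = 89$)
$t{\left(z \right)} = 7 z^{3}$
$O = 519$ ($O = 7 \cdot 2^{3} + 463 = 7 \cdot 8 + 463 = 56 + 463 = 519$)
$O \left(\left(l + B{\left(-9 \right)}\right) + 173\right) = 519 \left(\left(89 - 9\right) + 173\right) = 519 \left(80 + 173\right) = 519 \cdot 253 = 131307$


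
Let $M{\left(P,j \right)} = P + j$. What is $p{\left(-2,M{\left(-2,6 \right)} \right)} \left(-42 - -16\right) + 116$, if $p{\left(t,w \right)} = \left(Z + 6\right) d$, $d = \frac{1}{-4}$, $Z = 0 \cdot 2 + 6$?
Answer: $194$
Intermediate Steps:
$Z = 6$ ($Z = 0 + 6 = 6$)
$d = - \frac{1}{4} \approx -0.25$
$p{\left(t,w \right)} = -3$ ($p{\left(t,w \right)} = \left(6 + 6\right) \left(- \frac{1}{4}\right) = 12 \left(- \frac{1}{4}\right) = -3$)
$p{\left(-2,M{\left(-2,6 \right)} \right)} \left(-42 - -16\right) + 116 = - 3 \left(-42 - -16\right) + 116 = - 3 \left(-42 + 16\right) + 116 = \left(-3\right) \left(-26\right) + 116 = 78 + 116 = 194$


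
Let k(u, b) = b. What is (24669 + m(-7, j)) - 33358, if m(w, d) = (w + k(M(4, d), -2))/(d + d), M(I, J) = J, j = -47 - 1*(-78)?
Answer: -538727/62 ≈ -8689.1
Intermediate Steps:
j = 31 (j = -47 + 78 = 31)
m(w, d) = (-2 + w)/(2*d) (m(w, d) = (w - 2)/(d + d) = (-2 + w)/((2*d)) = (-2 + w)*(1/(2*d)) = (-2 + w)/(2*d))
(24669 + m(-7, j)) - 33358 = (24669 + (½)*(-2 - 7)/31) - 33358 = (24669 + (½)*(1/31)*(-9)) - 33358 = (24669 - 9/62) - 33358 = 1529469/62 - 33358 = -538727/62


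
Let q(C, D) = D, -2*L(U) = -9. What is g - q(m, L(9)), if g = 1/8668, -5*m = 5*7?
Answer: -39005/8668 ≈ -4.4999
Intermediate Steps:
L(U) = 9/2 (L(U) = -1/2*(-9) = 9/2)
m = -7 ≈ -7.0000
g = 1/8668 ≈ 0.00011537
g - q(m, L(9)) = 1/8668 - 1*9/2 = 1/8668 - 9/2 = -39005/8668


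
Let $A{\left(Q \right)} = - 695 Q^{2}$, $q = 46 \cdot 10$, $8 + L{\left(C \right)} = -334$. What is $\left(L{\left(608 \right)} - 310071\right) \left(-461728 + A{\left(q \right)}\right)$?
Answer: $45793282979664$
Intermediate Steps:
$L{\left(C \right)} = -342$ ($L{\left(C \right)} = -8 - 334 = -342$)
$q = 460$
$\left(L{\left(608 \right)} - 310071\right) \left(-461728 + A{\left(q \right)}\right) = \left(-342 - 310071\right) \left(-461728 - 695 \cdot 460^{2}\right) = \left(-342 - 310071\right) \left(-461728 - 147062000\right) = \left(-310413\right) \left(-147523728\right) = 45793282979664$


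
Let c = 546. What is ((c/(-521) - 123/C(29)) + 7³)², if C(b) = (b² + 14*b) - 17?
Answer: 3172135540401/27144100 ≈ 1.1686e+5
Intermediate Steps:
C(b) = -17 + b² + 14*b
((c/(-521) - 123/C(29)) + 7³)² = ((546/(-521) - 123/(-17 + 29² + 14*29)) + 7³)² = ((546*(-1/521) - 123/(-17 + 841 + 406)) + 343)² = ((-546/521 - 123/1230) + 343)² = ((-546/521 - 123*1/1230) + 343)² = ((-546/521 - ⅒) + 343)² = (-5981/5210 + 343)² = (1781049/5210)² = 3172135540401/27144100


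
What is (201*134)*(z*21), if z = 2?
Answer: 1131228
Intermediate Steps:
(201*134)*(z*21) = (201*134)*(2*21) = 26934*42 = 1131228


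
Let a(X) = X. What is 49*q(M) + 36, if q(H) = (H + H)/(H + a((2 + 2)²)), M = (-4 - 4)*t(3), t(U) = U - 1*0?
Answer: 330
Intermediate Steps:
t(U) = U (t(U) = U + 0 = U)
M = -24 (M = (-4 - 4)*3 = -8*3 = -24)
q(H) = 2*H/(16 + H) (q(H) = (H + H)/(H + (2 + 2)²) = (2*H)/(H + 4²) = (2*H)/(H + 16) = (2*H)/(16 + H) = 2*H/(16 + H))
49*q(M) + 36 = 49*(2*(-24)/(16 - 24)) + 36 = 49*(2*(-24)/(-8)) + 36 = 49*(2*(-24)*(-⅛)) + 36 = 49*6 + 36 = 294 + 36 = 330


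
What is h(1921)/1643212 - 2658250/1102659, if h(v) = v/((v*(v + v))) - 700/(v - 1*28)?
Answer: -3529839233734519457/1464199618757135272 ≈ -2.4108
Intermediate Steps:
h(v) = 1/(2*v) - 700/(-28 + v) (h(v) = v/((v*(2*v))) - 700/(v - 28) = v/((2*v²)) - 700/(-28 + v) = v*(1/(2*v²)) - 700/(-28 + v) = 1/(2*v) - 700/(-28 + v))
h(1921)/1643212 - 2658250/1102659 = ((½)*(-28 - 1399*1921)/(1921*(-28 + 1921)))/1643212 - 2658250/1102659 = ((½)*(1/1921)*(-28 - 2687479)/1893)*(1/1643212) - 2658250*1/1102659 = ((½)*(1/1921)*(1/1893)*(-2687507))*(1/1643212) - 2658250/1102659 = -2687507/7272906*1/1643212 - 2658250/1102659 = -2687507/11950926414072 - 2658250/1102659 = -3529839233734519457/1464199618757135272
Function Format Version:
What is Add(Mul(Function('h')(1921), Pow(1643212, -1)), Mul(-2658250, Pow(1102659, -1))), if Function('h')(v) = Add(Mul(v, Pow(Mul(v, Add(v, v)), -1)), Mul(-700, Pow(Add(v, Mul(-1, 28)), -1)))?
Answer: Rational(-3529839233734519457, 1464199618757135272) ≈ -2.4108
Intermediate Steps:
Function('h')(v) = Add(Mul(Rational(1, 2), Pow(v, -1)), Mul(-700, Pow(Add(-28, v), -1))) (Function('h')(v) = Add(Mul(v, Pow(Mul(v, Mul(2, v)), -1)), Mul(-700, Pow(Add(v, -28), -1))) = Add(Mul(v, Pow(Mul(2, Pow(v, 2)), -1)), Mul(-700, Pow(Add(-28, v), -1))) = Add(Mul(v, Mul(Rational(1, 2), Pow(v, -2))), Mul(-700, Pow(Add(-28, v), -1))) = Add(Mul(Rational(1, 2), Pow(v, -1)), Mul(-700, Pow(Add(-28, v), -1))))
Add(Mul(Function('h')(1921), Pow(1643212, -1)), Mul(-2658250, Pow(1102659, -1))) = Add(Mul(Mul(Rational(1, 2), Pow(1921, -1), Pow(Add(-28, 1921), -1), Add(-28, Mul(-1399, 1921))), Pow(1643212, -1)), Mul(-2658250, Pow(1102659, -1))) = Add(Mul(Mul(Rational(1, 2), Rational(1, 1921), Pow(1893, -1), Add(-28, -2687479)), Rational(1, 1643212)), Mul(-2658250, Rational(1, 1102659))) = Add(Mul(Mul(Rational(1, 2), Rational(1, 1921), Rational(1, 1893), -2687507), Rational(1, 1643212)), Rational(-2658250, 1102659)) = Add(Mul(Rational(-2687507, 7272906), Rational(1, 1643212)), Rational(-2658250, 1102659)) = Add(Rational(-2687507, 11950926414072), Rational(-2658250, 1102659)) = Rational(-3529839233734519457, 1464199618757135272)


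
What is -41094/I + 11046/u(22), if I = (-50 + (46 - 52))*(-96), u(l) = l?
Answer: 4873269/9856 ≈ 494.45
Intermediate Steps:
I = 5376 (I = (-50 - 6)*(-96) = -56*(-96) = 5376)
-41094/I + 11046/u(22) = -41094/5376 + 11046/22 = -41094*1/5376 + 11046*(1/22) = -6849/896 + 5523/11 = 4873269/9856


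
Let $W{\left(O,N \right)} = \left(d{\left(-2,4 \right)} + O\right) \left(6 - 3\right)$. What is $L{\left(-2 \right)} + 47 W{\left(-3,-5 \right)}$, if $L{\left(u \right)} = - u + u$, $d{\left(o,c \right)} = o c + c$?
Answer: $-987$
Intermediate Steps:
$d{\left(o,c \right)} = c + c o$ ($d{\left(o,c \right)} = c o + c = c + c o$)
$W{\left(O,N \right)} = -12 + 3 O$ ($W{\left(O,N \right)} = \left(4 \left(1 - 2\right) + O\right) \left(6 - 3\right) = \left(4 \left(-1\right) + O\right) 3 = \left(-4 + O\right) 3 = -12 + 3 O$)
$L{\left(u \right)} = 0$
$L{\left(-2 \right)} + 47 W{\left(-3,-5 \right)} = 0 + 47 \left(-12 + 3 \left(-3\right)\right) = 0 + 47 \left(-12 - 9\right) = 0 + 47 \left(-21\right) = 0 - 987 = -987$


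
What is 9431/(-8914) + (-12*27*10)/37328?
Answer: -11903804/10398181 ≈ -1.1448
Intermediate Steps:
9431/(-8914) + (-12*27*10)/37328 = 9431*(-1/8914) - 324*10*(1/37328) = -9431/8914 - 3240*1/37328 = -9431/8914 - 405/4666 = -11903804/10398181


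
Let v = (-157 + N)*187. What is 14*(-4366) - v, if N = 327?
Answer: -92914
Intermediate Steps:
v = 31790 (v = (-157 + 327)*187 = 170*187 = 31790)
14*(-4366) - v = 14*(-4366) - 1*31790 = -61124 - 31790 = -92914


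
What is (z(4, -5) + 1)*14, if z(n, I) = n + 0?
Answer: 70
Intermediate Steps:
z(n, I) = n
(z(4, -5) + 1)*14 = (4 + 1)*14 = 5*14 = 70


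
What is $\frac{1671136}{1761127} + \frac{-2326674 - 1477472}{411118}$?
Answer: $- \frac{3006275071247}{362015504993} \approx -8.3043$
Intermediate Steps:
$\frac{1671136}{1761127} + \frac{-2326674 - 1477472}{411118} = 1671136 \cdot \frac{1}{1761127} + \left(-2326674 - 1477472\right) \frac{1}{411118} = \frac{1671136}{1761127} - \frac{1902073}{205559} = - \frac{3006275071247}{362015504993}$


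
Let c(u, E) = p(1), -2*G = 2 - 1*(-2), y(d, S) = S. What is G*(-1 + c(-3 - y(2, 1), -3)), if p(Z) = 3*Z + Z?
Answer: -6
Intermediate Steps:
G = -2 (G = -(2 - 1*(-2))/2 = -(2 + 2)/2 = -½*4 = -2)
p(Z) = 4*Z
c(u, E) = 4 (c(u, E) = 4*1 = 4)
G*(-1 + c(-3 - y(2, 1), -3)) = -2*(-1 + 4) = -2*3 = -6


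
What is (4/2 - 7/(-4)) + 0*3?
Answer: 15/4 ≈ 3.7500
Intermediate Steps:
(4/2 - 7/(-4)) + 0*3 = (4*(1/2) - 7*(-1/4)) + 0 = (2 + 7/4) + 0 = 15/4 + 0 = 15/4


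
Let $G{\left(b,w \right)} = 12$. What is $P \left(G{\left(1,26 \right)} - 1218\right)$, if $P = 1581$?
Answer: $-1906686$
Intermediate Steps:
$P \left(G{\left(1,26 \right)} - 1218\right) = 1581 \left(12 - 1218\right) = 1581 \left(-1206\right) = -1906686$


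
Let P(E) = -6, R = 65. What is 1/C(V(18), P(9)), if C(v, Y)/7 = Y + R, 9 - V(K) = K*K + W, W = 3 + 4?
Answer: 1/413 ≈ 0.0024213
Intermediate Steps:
W = 7
V(K) = 2 - K² (V(K) = 9 - (K*K + 7) = 9 - (K² + 7) = 9 - (7 + K²) = 9 + (-7 - K²) = 2 - K²)
C(v, Y) = 455 + 7*Y (C(v, Y) = 7*(Y + 65) = 7*(65 + Y) = 455 + 7*Y)
1/C(V(18), P(9)) = 1/(455 + 7*(-6)) = 1/(455 - 42) = 1/413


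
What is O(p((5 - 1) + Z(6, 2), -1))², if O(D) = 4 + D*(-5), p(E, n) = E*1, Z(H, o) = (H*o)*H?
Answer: 141376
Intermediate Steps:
Z(H, o) = o*H²
p(E, n) = E
O(D) = 4 - 5*D
O(p((5 - 1) + Z(6, 2), -1))² = (4 - 5*((5 - 1) + 2*6²))² = (4 - 5*(4 + 2*36))² = (4 - 5*(4 + 72))² = (4 - 5*76)² = (4 - 380)² = (-376)² = 141376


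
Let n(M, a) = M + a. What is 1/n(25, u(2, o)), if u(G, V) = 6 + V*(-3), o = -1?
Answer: 1/34 ≈ 0.029412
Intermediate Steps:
u(G, V) = 6 - 3*V
1/n(25, u(2, o)) = 1/(25 + (6 - 3*(-1))) = 1/(25 + (6 + 3)) = 1/(25 + 9) = 1/34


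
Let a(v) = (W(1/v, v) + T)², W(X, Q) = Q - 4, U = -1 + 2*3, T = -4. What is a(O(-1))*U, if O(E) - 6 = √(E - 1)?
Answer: 10 - 20*I*√2 ≈ 10.0 - 28.284*I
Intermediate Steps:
O(E) = 6 + √(-1 + E) (O(E) = 6 + √(E - 1) = 6 + √(-1 + E))
U = 5 (U = -1 + 6 = 5)
W(X, Q) = -4 + Q
a(v) = (-8 + v)² (a(v) = ((-4 + v) - 4)² = (-8 + v)²)
a(O(-1))*U = (-8 + (6 + √(-1 - 1)))²*5 = (-8 + (6 + √(-2)))²*5 = (-8 + (6 + I*√2))²*5 = (-2 + I*√2)²*5 = 5*(-2 + I*√2)²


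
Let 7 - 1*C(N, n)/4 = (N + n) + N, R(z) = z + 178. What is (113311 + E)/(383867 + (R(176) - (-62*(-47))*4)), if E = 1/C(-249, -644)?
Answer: 520777357/1712308740 ≈ 0.30414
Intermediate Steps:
R(z) = 178 + z
C(N, n) = 28 - 8*N - 4*n (C(N, n) = 28 - 4*((N + n) + N) = 28 - 4*(n + 2*N) = 28 + (-8*N - 4*n) = 28 - 8*N - 4*n)
E = 1/4596 (E = 1/(28 - 8*(-249) - 4*(-644)) = 1/(28 + 1992 + 2576) = 1/4596 ≈ 0.00021758)
(113311 + E)/(383867 + (R(176) - (-62*(-47))*4)) = (113311 + 1/4596)/(383867 + ((178 + 176) - (-62*(-47))*4)) = 520777357/(4596*(383867 + (354 - 2914*4))) = 520777357/(4596*(383867 + (354 - 1*11656))) = 520777357/(4596*(383867 + (354 - 11656))) = 520777357/(4596*(383867 - 11302)) = (520777357/4596)/372565 = (520777357/4596)*(1/372565) = 520777357/1712308740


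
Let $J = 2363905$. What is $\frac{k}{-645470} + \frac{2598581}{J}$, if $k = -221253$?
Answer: $\frac{440065430207}{305165952070} \approx 1.4421$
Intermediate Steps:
$\frac{k}{-645470} + \frac{2598581}{J} = - \frac{221253}{-645470} + \frac{2598581}{2363905} = \left(-221253\right) \left(- \frac{1}{645470}\right) + 2598581 \cdot \frac{1}{2363905} = \frac{221253}{645470} + \frac{2598581}{2363905} = \frac{440065430207}{305165952070}$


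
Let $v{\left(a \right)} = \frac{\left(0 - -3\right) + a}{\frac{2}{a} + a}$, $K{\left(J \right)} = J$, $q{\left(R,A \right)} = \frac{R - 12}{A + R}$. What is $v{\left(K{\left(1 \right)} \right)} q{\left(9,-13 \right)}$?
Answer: $1$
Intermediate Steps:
$q{\left(R,A \right)} = \frac{-12 + R}{A + R}$
$v{\left(a \right)} = \frac{3 + a}{a + \frac{2}{a}}$ ($v{\left(a \right)} = \frac{\left(0 + 3\right) + a}{a + \frac{2}{a}} = \frac{3 + a}{a + \frac{2}{a}}$)
$v{\left(K{\left(1 \right)} \right)} q{\left(9,-13 \right)} = 1 \frac{1}{2 + 1^{2}} \left(3 + 1\right) \frac{-12 + 9}{-13 + 9} = 1 \frac{1}{2 + 1} \cdot 4 \frac{1}{-4} \left(-3\right) = 1 \cdot \frac{1}{3} \cdot 4 \left(\left(- \frac{1}{4}\right) \left(-3\right)\right) = 1 \cdot \frac{1}{3} \cdot 4 \cdot \frac{3}{4} = \frac{4}{3} \cdot \frac{3}{4} = 1$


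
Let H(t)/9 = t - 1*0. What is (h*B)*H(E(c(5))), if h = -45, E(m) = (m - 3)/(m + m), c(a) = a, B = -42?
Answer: 3402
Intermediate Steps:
E(m) = (-3 + m)/(2*m) (E(m) = (-3 + m)/((2*m)) = (-3 + m)*(1/(2*m)) = (-3 + m)/(2*m))
H(t) = 9*t (H(t) = 9*(t - 1*0) = 9*(t + 0) = 9*t)
(h*B)*H(E(c(5))) = (-45*(-42))*(9*((½)*(-3 + 5)/5)) = 1890*(9*((½)*(⅕)*2)) = 1890*(9*(⅕)) = 1890*(9/5) = 3402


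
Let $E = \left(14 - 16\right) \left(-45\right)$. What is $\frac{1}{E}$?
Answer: $\frac{1}{90} \approx 0.011111$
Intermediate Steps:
$E = 90$ ($E = \left(14 - 16\right) \left(-45\right) = \left(-2\right) \left(-45\right) = 90$)
$\frac{1}{E} = \frac{1}{90}$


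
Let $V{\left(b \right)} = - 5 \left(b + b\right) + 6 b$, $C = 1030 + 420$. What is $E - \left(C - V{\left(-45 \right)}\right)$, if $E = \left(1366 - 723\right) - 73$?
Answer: $-700$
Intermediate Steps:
$E = 570$ ($E = 643 - 73 = 570$)
$C = 1450$
$V{\left(b \right)} = - 4 b$ ($V{\left(b \right)} = - 5 \cdot 2 b + 6 b = - 10 b + 6 b = - 4 b$)
$E - \left(C - V{\left(-45 \right)}\right) = 570 - 1270 = -700$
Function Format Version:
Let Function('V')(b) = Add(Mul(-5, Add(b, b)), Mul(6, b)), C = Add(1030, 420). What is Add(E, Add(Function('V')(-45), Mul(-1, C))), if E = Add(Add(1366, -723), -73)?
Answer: -700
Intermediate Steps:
E = 570 (E = Add(643, -73) = 570)
C = 1450
Function('V')(b) = Mul(-4, b) (Function('V')(b) = Add(Mul(-5, Mul(2, b)), Mul(6, b)) = Add(Mul(-10, b), Mul(6, b)) = Mul(-4, b))
Add(E, Add(Function('V')(-45), Mul(-1, C))) = Add(570, Add(Mul(-4, -45), Mul(-1, 1450))) = Add(570, Add(180, -1450)) = Add(570, -1270) = -700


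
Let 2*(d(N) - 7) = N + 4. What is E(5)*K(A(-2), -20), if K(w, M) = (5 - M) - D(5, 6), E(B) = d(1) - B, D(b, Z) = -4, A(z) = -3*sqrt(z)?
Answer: 261/2 ≈ 130.50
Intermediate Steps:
d(N) = 9 + N/2 (d(N) = 7 + (N + 4)/2 = 7 + (4 + N)/2 = 7 + (2 + N/2) = 9 + N/2)
E(B) = 19/2 - B (E(B) = (9 + (1/2)*1) - B = (9 + 1/2) - B = 19/2 - B)
K(w, M) = 9 - M (K(w, M) = (5 - M) - 1*(-4) = (5 - M) + 4 = 9 - M)
E(5)*K(A(-2), -20) = (19/2 - 1*5)*(9 - 1*(-20)) = (19/2 - 5)*(9 + 20) = (9/2)*29 = 261/2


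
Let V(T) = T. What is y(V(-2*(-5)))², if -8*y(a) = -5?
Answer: 25/64 ≈ 0.39063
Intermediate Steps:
y(a) = 5/8 (y(a) = -⅛*(-5) = 5/8)
y(V(-2*(-5)))² = (5/8)² = 25/64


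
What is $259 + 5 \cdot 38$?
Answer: $449$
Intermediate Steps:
$259 + 5 \cdot 38 = 259 + 190 = 449$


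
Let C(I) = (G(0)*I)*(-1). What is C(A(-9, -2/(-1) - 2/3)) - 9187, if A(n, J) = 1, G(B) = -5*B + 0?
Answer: -9187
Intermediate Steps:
G(B) = -5*B
C(I) = 0 (C(I) = ((-5*0)*I)*(-1) = (0*I)*(-1) = 0*(-1) = 0)
C(A(-9, -2/(-1) - 2/3)) - 9187 = 0 - 9187 = -9187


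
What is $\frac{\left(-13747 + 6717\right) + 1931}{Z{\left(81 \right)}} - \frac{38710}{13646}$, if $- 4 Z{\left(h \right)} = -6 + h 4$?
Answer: $\frac{66503509}{1084857} \approx 61.302$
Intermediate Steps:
$Z{\left(h \right)} = \frac{3}{2} - h$ ($Z{\left(h \right)} = - \frac{-6 + h 4}{4} = - \frac{-6 + 4 h}{4} = \frac{3}{2} - h$)
$\frac{\left(-13747 + 6717\right) + 1931}{Z{\left(81 \right)}} - \frac{38710}{13646} = \frac{\left(-13747 + 6717\right) + 1931}{\frac{3}{2} - 81} - \frac{38710}{13646} = \frac{-7030 + 1931}{\frac{3}{2} - 81} - \frac{19355}{6823} = - \frac{5099}{- \frac{159}{2}} - \frac{19355}{6823} = \left(-5099\right) \left(- \frac{2}{159}\right) - \frac{19355}{6823} = \frac{10198}{159} - \frac{19355}{6823} = \frac{66503509}{1084857}$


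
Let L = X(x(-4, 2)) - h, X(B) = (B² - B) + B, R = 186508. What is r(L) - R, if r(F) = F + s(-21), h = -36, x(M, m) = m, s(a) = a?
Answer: -186489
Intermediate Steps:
X(B) = B²
L = 40 (L = 2² - 1*(-36) = 4 + 36 = 40)
r(F) = -21 + F (r(F) = F - 21 = -21 + F)
r(L) - R = (-21 + 40) - 1*186508 = 19 - 186508 = -186489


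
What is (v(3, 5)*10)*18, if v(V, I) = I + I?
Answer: 1800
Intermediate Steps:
v(V, I) = 2*I
(v(3, 5)*10)*18 = ((2*5)*10)*18 = (10*10)*18 = 100*18 = 1800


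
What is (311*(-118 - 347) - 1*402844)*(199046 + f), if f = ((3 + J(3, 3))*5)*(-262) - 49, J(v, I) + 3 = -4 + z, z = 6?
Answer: -107508356043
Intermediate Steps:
J(v, I) = -1 (J(v, I) = -3 + (-4 + 6) = -3 + 2 = -1)
f = -2669 (f = ((3 - 1)*5)*(-262) - 49 = (2*5)*(-262) - 49 = 10*(-262) - 49 = -2620 - 49 = -2669)
(311*(-118 - 347) - 1*402844)*(199046 + f) = (311*(-118 - 347) - 1*402844)*(199046 - 2669) = (311*(-465) - 402844)*196377 = (-144615 - 402844)*196377 = -547459*196377 = -107508356043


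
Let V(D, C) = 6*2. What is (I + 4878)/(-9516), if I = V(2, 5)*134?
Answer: -1081/1586 ≈ -0.68159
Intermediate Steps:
V(D, C) = 12
I = 1608 (I = 12*134 = 1608)
(I + 4878)/(-9516) = (1608 + 4878)/(-9516) = 6486*(-1/9516) = -1081/1586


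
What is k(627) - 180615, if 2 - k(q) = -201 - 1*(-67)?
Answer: -180479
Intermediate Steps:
k(q) = 136 (k(q) = 2 - (-201 - 1*(-67)) = 2 - (-201 + 67) = 2 - 1*(-134) = 2 + 134 = 136)
k(627) - 180615 = 136 - 180615 = -180479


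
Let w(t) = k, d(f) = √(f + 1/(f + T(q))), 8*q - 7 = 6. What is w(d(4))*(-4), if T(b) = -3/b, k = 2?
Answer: -8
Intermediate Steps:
q = 13/8 (q = 7/8 + (⅛)*6 = 7/8 + ¾ = 13/8 ≈ 1.6250)
d(f) = √(f + 1/(-24/13 + f)) (d(f) = √(f + 1/(f - 3/13/8)) = √(f + 1/(f - 3*8/13)) = √(f + 1/(f - 24/13)) = √(f + 1/(-24/13 + f)))
w(t) = 2
w(d(4))*(-4) = 2*(-4) = -8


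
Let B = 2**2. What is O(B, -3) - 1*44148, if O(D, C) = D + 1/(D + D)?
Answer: -353151/8 ≈ -44144.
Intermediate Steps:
B = 4
O(D, C) = D + 1/(2*D)
O(B, -3) - 1*44148 = (4 + (1/2)/4) - 1*44148 = (4 + (1/2)*(1/4)) - 44148 = (4 + 1/8) - 44148 = 33/8 - 44148 = -353151/8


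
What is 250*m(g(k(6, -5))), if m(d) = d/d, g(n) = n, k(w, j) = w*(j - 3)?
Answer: 250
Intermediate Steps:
k(w, j) = w*(-3 + j)
m(d) = 1
250*m(g(k(6, -5))) = 250*1 = 250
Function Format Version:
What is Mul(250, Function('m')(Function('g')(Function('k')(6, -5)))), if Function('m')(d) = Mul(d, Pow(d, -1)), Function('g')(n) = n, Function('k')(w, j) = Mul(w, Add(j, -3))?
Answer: 250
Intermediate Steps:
Function('k')(w, j) = Mul(w, Add(-3, j))
Function('m')(d) = 1
Mul(250, Function('m')(Function('g')(Function('k')(6, -5)))) = Mul(250, 1) = 250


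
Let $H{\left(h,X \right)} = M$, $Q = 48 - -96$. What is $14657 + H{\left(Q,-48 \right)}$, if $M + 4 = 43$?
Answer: $14696$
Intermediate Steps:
$M = 39$ ($M = -4 + 43 = 39$)
$Q = 144$ ($Q = 48 + 96 = 144$)
$H{\left(h,X \right)} = 39$
$14657 + H{\left(Q,-48 \right)} = 14657 + 39 = 14696$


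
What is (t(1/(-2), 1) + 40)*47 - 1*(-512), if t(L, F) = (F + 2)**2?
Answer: 2815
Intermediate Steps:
t(L, F) = (2 + F)**2
(t(1/(-2), 1) + 40)*47 - 1*(-512) = ((2 + 1)**2 + 40)*47 - 1*(-512) = (3**2 + 40)*47 + 512 = (9 + 40)*47 + 512 = 49*47 + 512 = 2303 + 512 = 2815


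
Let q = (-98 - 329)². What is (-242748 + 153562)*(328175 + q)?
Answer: -45529809744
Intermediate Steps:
q = 182329 (q = (-427)² = 182329)
(-242748 + 153562)*(328175 + q) = (-242748 + 153562)*(328175 + 182329) = -89186*510504 = -45529809744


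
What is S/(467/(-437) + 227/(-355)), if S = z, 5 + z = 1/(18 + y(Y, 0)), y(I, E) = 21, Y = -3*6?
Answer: 15048095/5167188 ≈ 2.9122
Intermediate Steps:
Y = -18
z = -194/39 (z = -5 + 1/(18 + 21) = -5 + 1/39 = -194/39 ≈ -4.9744)
S = -194/39 ≈ -4.9744
S/(467/(-437) + 227/(-355)) = -194/(39*(467/(-437) + 227/(-355))) = -194/(39*(467*(-1/437) + 227*(-1/355))) = -194/(39*(-467/437 - 227/355)) = -194/(39*(-264984/155135)) = -194/39*(-155135/264984) = 15048095/5167188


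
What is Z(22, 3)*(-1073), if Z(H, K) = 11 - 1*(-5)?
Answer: -17168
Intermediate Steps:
Z(H, K) = 16 (Z(H, K) = 11 + 5 = 16)
Z(22, 3)*(-1073) = 16*(-1073) = -17168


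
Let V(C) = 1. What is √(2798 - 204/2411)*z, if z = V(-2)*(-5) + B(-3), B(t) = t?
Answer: -8*√16264061114/2411 ≈ -423.16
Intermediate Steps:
z = -8 (z = 1*(-5) - 3 = -5 - 3 = -8)
√(2798 - 204/2411)*z = √(2798 - 204/2411)*(-8) = √(6745774/2411)*(-8) = (√16264061114/2411)*(-8) = -8*√16264061114/2411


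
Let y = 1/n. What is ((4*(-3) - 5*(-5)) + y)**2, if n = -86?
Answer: 1247689/7396 ≈ 168.70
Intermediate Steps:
y = -1/86 (y = 1/(-86) = -1/86 ≈ -0.011628)
((4*(-3) - 5*(-5)) + y)**2 = ((4*(-3) - 5*(-5)) - 1/86)**2 = ((-12 + 25) - 1/86)**2 = (13 - 1/86)**2 = (1117/86)**2 = 1247689/7396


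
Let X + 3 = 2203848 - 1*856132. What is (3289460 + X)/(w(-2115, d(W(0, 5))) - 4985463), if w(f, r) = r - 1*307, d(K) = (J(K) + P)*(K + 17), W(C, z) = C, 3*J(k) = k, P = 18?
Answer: -4637173/4985464 ≈ -0.93014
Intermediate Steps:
J(k) = k/3
d(K) = (17 + K)*(18 + K/3) (d(K) = (K/3 + 18)*(K + 17) = (18 + K/3)*(17 + K) = (17 + K)*(18 + K/3))
w(f, r) = -307 + r (w(f, r) = r - 307 = -307 + r)
X = 1347713 (X = -3 + (2203848 - 1*856132) = -3 + (2203848 - 856132) = -3 + 1347716 = 1347713)
(3289460 + X)/(w(-2115, d(W(0, 5))) - 4985463) = (3289460 + 1347713)/((-307 + (306 + (1/3)*0**2 + (71/3)*0)) - 4985463) = 4637173/((-307 + (306 + (1/3)*0 + 0)) - 4985463) = 4637173/((-307 + (306 + 0 + 0)) - 4985463) = 4637173/((-307 + 306) - 4985463) = 4637173/(-1 - 4985463) = 4637173/(-4985464) = 4637173*(-1/4985464) = -4637173/4985464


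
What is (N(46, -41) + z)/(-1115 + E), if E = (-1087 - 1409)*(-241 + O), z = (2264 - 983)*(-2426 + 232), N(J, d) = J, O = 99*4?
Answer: 2810468/387995 ≈ 7.2436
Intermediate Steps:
O = 396
z = -2810514 (z = 1281*(-2194) = -2810514)
E = -386880 (E = (-1087 - 1409)*(-241 + 396) = -2496*155 = -386880)
(N(46, -41) + z)/(-1115 + E) = (46 - 2810514)/(-1115 - 386880) = -2810468/(-387995) = -2810468*(-1/387995) = 2810468/387995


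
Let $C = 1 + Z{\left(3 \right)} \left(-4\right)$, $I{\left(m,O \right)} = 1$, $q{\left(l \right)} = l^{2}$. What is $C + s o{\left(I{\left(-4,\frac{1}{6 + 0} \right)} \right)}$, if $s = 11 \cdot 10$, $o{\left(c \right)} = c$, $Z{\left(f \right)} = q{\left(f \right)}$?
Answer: $75$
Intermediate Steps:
$Z{\left(f \right)} = f^{2}$
$s = 110$
$C = -35$ ($C = 1 + 3^{2} \left(-4\right) = 1 + 9 \left(-4\right) = 1 - 36 = -35$)
$C + s o{\left(I{\left(-4,\frac{1}{6 + 0} \right)} \right)} = -35 + 110 \cdot 1 = -35 + 110 = 75$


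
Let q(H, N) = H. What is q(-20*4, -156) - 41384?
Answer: -41464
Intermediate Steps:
q(-20*4, -156) - 41384 = -20*4 - 41384 = -80 - 41384 = -41464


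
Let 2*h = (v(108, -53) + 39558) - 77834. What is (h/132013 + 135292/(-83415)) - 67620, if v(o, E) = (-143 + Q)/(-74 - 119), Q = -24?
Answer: -287431706642410571/4250579656470 ≈ -67622.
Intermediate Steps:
v(o, E) = 167/193 (v(o, E) = (-143 - 24)/(-74 - 119) = -167/(-193) = -167*(-1/193) = 167/193)
h = -7387101/386 (h = ((167/193 + 39558) - 77834)/2 = (7634861/193 - 77834)/2 = (½)*(-7387101/193) = -7387101/386 ≈ -19138.)
(h/132013 + 135292/(-83415)) - 67620 = (-7387101/386/132013 + 135292/(-83415)) - 67620 = (-7387101/386*1/132013 + 135292*(-1/83415)) - 67620 = (-7387101/50957018 - 135292/83415) - 67620 = -7510271909171/4250579656470 - 67620 = -287431706642410571/4250579656470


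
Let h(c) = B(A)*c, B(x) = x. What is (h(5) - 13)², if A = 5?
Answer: 144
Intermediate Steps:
h(c) = 5*c
(h(5) - 13)² = (5*5 - 13)² = (25 - 13)² = 12² = 144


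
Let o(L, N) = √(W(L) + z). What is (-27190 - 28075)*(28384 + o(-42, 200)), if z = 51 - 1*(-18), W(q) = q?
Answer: -1568641760 - 165795*√3 ≈ -1.5689e+9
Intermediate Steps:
z = 69 (z = 51 + 18 = 69)
o(L, N) = √(69 + L) (o(L, N) = √(L + 69) = √(69 + L))
(-27190 - 28075)*(28384 + o(-42, 200)) = (-27190 - 28075)*(28384 + √(69 - 42)) = -55265*(28384 + √27) = -55265*(28384 + 3*√3) = -1568641760 - 165795*√3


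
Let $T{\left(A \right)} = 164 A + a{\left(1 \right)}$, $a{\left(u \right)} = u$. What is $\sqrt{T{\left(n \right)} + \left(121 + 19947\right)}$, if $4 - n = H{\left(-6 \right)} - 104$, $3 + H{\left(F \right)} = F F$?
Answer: $\sqrt{32369} \approx 179.91$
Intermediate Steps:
$H{\left(F \right)} = -3 + F^{2}$ ($H{\left(F \right)} = -3 + F F = -3 + F^{2}$)
$n = 75$ ($n = 4 - \left(\left(-3 + \left(-6\right)^{2}\right) - 104\right) = 4 - \left(\left(-3 + 36\right) - 104\right) = 4 - \left(33 - 104\right) = 4 - -71 = 4 + 71 = 75$)
$T{\left(A \right)} = 1 + 164 A$ ($T{\left(A \right)} = 164 A + 1 = 1 + 164 A$)
$\sqrt{T{\left(n \right)} + \left(121 + 19947\right)} = \sqrt{\left(1 + 164 \cdot 75\right) + \left(121 + 19947\right)} = \sqrt{\left(1 + 12300\right) + 20068} = \sqrt{12301 + 20068} = \sqrt{32369}$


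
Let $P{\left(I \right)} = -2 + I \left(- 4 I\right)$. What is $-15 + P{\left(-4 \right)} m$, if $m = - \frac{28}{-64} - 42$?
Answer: $\frac{21825}{8} \approx 2728.1$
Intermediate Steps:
$m = - \frac{665}{16}$ ($m = \left(-28\right) \left(- \frac{1}{64}\right) - 42 = \frac{7}{16} - 42 = - \frac{665}{16} \approx -41.563$)
$P{\left(I \right)} = -2 - 4 I^{2}$
$-15 + P{\left(-4 \right)} m = -15 + \left(-2 - 4 \left(-4\right)^{2}\right) \left(- \frac{665}{16}\right) = -15 + \left(-2 - 64\right) \left(- \frac{665}{16}\right) = -15 - - \frac{21945}{8} = -15 + \frac{21945}{8} = \frac{21825}{8}$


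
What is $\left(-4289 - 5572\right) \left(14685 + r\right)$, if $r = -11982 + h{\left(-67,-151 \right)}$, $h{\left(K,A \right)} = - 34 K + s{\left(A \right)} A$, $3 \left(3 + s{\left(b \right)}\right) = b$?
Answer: $-128531561$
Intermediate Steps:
$s{\left(b \right)} = -3 + \frac{b}{3}$
$h{\left(K,A \right)} = - 34 K + A \left(-3 + \frac{A}{3}\right)$ ($h{\left(K,A \right)} = - 34 K + \left(-3 + \frac{A}{3}\right) A = - 34 K + A \left(-3 + \frac{A}{3}\right)$)
$r = - \frac{4952}{3}$ ($r = -11982 - \left(-2278 + \frac{151 \left(-9 - 151\right)}{3}\right) = -11982 + \left(2278 + \frac{1}{3} \left(-151\right) \left(-160\right)\right) = -11982 + \left(2278 + \frac{24160}{3}\right) = -11982 + \frac{30994}{3} = - \frac{4952}{3} \approx -1650.7$)
$\left(-4289 - 5572\right) \left(14685 + r\right) = \left(-4289 - 5572\right) \left(14685 - \frac{4952}{3}\right) = \left(-9861\right) \frac{39103}{3} = -128531561$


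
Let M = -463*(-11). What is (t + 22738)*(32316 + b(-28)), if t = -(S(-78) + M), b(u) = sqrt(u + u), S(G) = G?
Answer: 572736468 + 35446*I*sqrt(14) ≈ 5.7274e+8 + 1.3263e+5*I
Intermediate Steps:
M = 5093
b(u) = sqrt(2)*sqrt(u) (b(u) = sqrt(2*u) = sqrt(2)*sqrt(u))
t = -5015 (t = -(-78 + 5093) = -1*5015 = -5015)
(t + 22738)*(32316 + b(-28)) = (-5015 + 22738)*(32316 + sqrt(2)*sqrt(-28)) = 17723*(32316 + sqrt(2)*(2*I*sqrt(7))) = 17723*(32316 + 2*I*sqrt(14)) = 572736468 + 35446*I*sqrt(14)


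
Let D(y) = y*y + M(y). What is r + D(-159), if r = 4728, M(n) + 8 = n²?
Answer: 55282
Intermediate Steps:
M(n) = -8 + n²
D(y) = -8 + 2*y² (D(y) = y*y + (-8 + y²) = y² + (-8 + y²) = -8 + 2*y²)
r + D(-159) = 4728 + (-8 + 2*(-159)²) = 4728 + (-8 + 2*25281) = 4728 + (-8 + 50562) = 4728 + 50554 = 55282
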